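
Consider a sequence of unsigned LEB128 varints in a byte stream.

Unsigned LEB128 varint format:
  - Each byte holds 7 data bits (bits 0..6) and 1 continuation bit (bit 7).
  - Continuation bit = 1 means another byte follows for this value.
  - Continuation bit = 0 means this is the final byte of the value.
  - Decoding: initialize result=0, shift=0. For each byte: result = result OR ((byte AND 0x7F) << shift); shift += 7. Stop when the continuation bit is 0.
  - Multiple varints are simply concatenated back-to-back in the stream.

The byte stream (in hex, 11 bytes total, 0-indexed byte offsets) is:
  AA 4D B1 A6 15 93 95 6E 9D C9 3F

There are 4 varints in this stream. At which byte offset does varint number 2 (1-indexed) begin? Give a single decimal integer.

  byte[0]=0xAA cont=1 payload=0x2A=42: acc |= 42<<0 -> acc=42 shift=7
  byte[1]=0x4D cont=0 payload=0x4D=77: acc |= 77<<7 -> acc=9898 shift=14 [end]
Varint 1: bytes[0:2] = AA 4D -> value 9898 (2 byte(s))
  byte[2]=0xB1 cont=1 payload=0x31=49: acc |= 49<<0 -> acc=49 shift=7
  byte[3]=0xA6 cont=1 payload=0x26=38: acc |= 38<<7 -> acc=4913 shift=14
  byte[4]=0x15 cont=0 payload=0x15=21: acc |= 21<<14 -> acc=348977 shift=21 [end]
Varint 2: bytes[2:5] = B1 A6 15 -> value 348977 (3 byte(s))
  byte[5]=0x93 cont=1 payload=0x13=19: acc |= 19<<0 -> acc=19 shift=7
  byte[6]=0x95 cont=1 payload=0x15=21: acc |= 21<<7 -> acc=2707 shift=14
  byte[7]=0x6E cont=0 payload=0x6E=110: acc |= 110<<14 -> acc=1804947 shift=21 [end]
Varint 3: bytes[5:8] = 93 95 6E -> value 1804947 (3 byte(s))
  byte[8]=0x9D cont=1 payload=0x1D=29: acc |= 29<<0 -> acc=29 shift=7
  byte[9]=0xC9 cont=1 payload=0x49=73: acc |= 73<<7 -> acc=9373 shift=14
  byte[10]=0x3F cont=0 payload=0x3F=63: acc |= 63<<14 -> acc=1041565 shift=21 [end]
Varint 4: bytes[8:11] = 9D C9 3F -> value 1041565 (3 byte(s))

Answer: 2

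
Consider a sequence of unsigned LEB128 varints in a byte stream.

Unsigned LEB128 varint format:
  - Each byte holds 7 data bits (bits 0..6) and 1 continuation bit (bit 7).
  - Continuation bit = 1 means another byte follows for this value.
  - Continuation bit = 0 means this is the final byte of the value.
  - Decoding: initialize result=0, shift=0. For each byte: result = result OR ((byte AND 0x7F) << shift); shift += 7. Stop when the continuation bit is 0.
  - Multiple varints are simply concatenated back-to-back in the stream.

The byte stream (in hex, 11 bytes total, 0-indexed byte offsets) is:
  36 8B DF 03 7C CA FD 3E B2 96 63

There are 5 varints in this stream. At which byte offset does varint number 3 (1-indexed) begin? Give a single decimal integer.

Answer: 4

Derivation:
  byte[0]=0x36 cont=0 payload=0x36=54: acc |= 54<<0 -> acc=54 shift=7 [end]
Varint 1: bytes[0:1] = 36 -> value 54 (1 byte(s))
  byte[1]=0x8B cont=1 payload=0x0B=11: acc |= 11<<0 -> acc=11 shift=7
  byte[2]=0xDF cont=1 payload=0x5F=95: acc |= 95<<7 -> acc=12171 shift=14
  byte[3]=0x03 cont=0 payload=0x03=3: acc |= 3<<14 -> acc=61323 shift=21 [end]
Varint 2: bytes[1:4] = 8B DF 03 -> value 61323 (3 byte(s))
  byte[4]=0x7C cont=0 payload=0x7C=124: acc |= 124<<0 -> acc=124 shift=7 [end]
Varint 3: bytes[4:5] = 7C -> value 124 (1 byte(s))
  byte[5]=0xCA cont=1 payload=0x4A=74: acc |= 74<<0 -> acc=74 shift=7
  byte[6]=0xFD cont=1 payload=0x7D=125: acc |= 125<<7 -> acc=16074 shift=14
  byte[7]=0x3E cont=0 payload=0x3E=62: acc |= 62<<14 -> acc=1031882 shift=21 [end]
Varint 4: bytes[5:8] = CA FD 3E -> value 1031882 (3 byte(s))
  byte[8]=0xB2 cont=1 payload=0x32=50: acc |= 50<<0 -> acc=50 shift=7
  byte[9]=0x96 cont=1 payload=0x16=22: acc |= 22<<7 -> acc=2866 shift=14
  byte[10]=0x63 cont=0 payload=0x63=99: acc |= 99<<14 -> acc=1624882 shift=21 [end]
Varint 5: bytes[8:11] = B2 96 63 -> value 1624882 (3 byte(s))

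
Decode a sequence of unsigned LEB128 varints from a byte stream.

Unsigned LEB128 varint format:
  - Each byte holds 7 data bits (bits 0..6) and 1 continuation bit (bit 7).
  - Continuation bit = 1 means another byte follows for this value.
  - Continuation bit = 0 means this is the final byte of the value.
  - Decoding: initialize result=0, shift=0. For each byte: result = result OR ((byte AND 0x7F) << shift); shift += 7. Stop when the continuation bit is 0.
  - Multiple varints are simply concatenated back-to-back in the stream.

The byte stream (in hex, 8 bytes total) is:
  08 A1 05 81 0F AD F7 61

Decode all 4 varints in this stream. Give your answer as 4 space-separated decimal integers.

Answer: 8 673 1921 1604525

Derivation:
  byte[0]=0x08 cont=0 payload=0x08=8: acc |= 8<<0 -> acc=8 shift=7 [end]
Varint 1: bytes[0:1] = 08 -> value 8 (1 byte(s))
  byte[1]=0xA1 cont=1 payload=0x21=33: acc |= 33<<0 -> acc=33 shift=7
  byte[2]=0x05 cont=0 payload=0x05=5: acc |= 5<<7 -> acc=673 shift=14 [end]
Varint 2: bytes[1:3] = A1 05 -> value 673 (2 byte(s))
  byte[3]=0x81 cont=1 payload=0x01=1: acc |= 1<<0 -> acc=1 shift=7
  byte[4]=0x0F cont=0 payload=0x0F=15: acc |= 15<<7 -> acc=1921 shift=14 [end]
Varint 3: bytes[3:5] = 81 0F -> value 1921 (2 byte(s))
  byte[5]=0xAD cont=1 payload=0x2D=45: acc |= 45<<0 -> acc=45 shift=7
  byte[6]=0xF7 cont=1 payload=0x77=119: acc |= 119<<7 -> acc=15277 shift=14
  byte[7]=0x61 cont=0 payload=0x61=97: acc |= 97<<14 -> acc=1604525 shift=21 [end]
Varint 4: bytes[5:8] = AD F7 61 -> value 1604525 (3 byte(s))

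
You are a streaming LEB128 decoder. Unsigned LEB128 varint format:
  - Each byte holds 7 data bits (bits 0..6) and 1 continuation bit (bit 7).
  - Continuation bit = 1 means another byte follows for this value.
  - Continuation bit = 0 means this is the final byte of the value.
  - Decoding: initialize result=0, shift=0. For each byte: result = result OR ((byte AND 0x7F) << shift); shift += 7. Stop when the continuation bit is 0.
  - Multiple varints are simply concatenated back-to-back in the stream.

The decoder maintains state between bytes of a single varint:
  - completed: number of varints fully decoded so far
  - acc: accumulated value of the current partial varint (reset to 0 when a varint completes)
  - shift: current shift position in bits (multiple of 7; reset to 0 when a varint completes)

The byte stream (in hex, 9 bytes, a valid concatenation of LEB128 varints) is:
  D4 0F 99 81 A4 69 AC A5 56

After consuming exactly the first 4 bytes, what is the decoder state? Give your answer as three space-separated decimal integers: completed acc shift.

byte[0]=0xD4 cont=1 payload=0x54: acc |= 84<<0 -> completed=0 acc=84 shift=7
byte[1]=0x0F cont=0 payload=0x0F: varint #1 complete (value=2004); reset -> completed=1 acc=0 shift=0
byte[2]=0x99 cont=1 payload=0x19: acc |= 25<<0 -> completed=1 acc=25 shift=7
byte[3]=0x81 cont=1 payload=0x01: acc |= 1<<7 -> completed=1 acc=153 shift=14

Answer: 1 153 14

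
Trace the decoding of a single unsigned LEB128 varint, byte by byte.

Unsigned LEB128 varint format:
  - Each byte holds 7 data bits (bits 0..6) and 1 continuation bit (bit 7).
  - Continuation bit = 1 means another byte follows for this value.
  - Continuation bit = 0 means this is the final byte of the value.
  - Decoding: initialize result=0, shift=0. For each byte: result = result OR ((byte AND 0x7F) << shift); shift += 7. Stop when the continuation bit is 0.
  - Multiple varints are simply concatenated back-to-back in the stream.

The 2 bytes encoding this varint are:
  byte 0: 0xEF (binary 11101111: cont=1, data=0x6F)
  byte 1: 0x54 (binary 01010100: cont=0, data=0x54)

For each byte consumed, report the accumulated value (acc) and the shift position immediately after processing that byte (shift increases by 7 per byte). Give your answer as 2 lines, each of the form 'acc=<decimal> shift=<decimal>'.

Answer: acc=111 shift=7
acc=10863 shift=14

Derivation:
byte 0=0xEF: payload=0x6F=111, contrib = 111<<0 = 111; acc -> 111, shift -> 7
byte 1=0x54: payload=0x54=84, contrib = 84<<7 = 10752; acc -> 10863, shift -> 14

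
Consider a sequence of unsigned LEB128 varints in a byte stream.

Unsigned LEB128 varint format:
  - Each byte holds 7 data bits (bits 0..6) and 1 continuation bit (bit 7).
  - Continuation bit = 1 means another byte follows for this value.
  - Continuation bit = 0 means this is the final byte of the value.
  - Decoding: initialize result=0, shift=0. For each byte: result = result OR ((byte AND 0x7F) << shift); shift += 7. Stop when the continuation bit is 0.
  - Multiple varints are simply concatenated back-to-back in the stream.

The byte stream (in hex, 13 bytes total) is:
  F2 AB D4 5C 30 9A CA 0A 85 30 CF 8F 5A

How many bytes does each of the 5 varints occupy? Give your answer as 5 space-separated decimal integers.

  byte[0]=0xF2 cont=1 payload=0x72=114: acc |= 114<<0 -> acc=114 shift=7
  byte[1]=0xAB cont=1 payload=0x2B=43: acc |= 43<<7 -> acc=5618 shift=14
  byte[2]=0xD4 cont=1 payload=0x54=84: acc |= 84<<14 -> acc=1381874 shift=21
  byte[3]=0x5C cont=0 payload=0x5C=92: acc |= 92<<21 -> acc=194319858 shift=28 [end]
Varint 1: bytes[0:4] = F2 AB D4 5C -> value 194319858 (4 byte(s))
  byte[4]=0x30 cont=0 payload=0x30=48: acc |= 48<<0 -> acc=48 shift=7 [end]
Varint 2: bytes[4:5] = 30 -> value 48 (1 byte(s))
  byte[5]=0x9A cont=1 payload=0x1A=26: acc |= 26<<0 -> acc=26 shift=7
  byte[6]=0xCA cont=1 payload=0x4A=74: acc |= 74<<7 -> acc=9498 shift=14
  byte[7]=0x0A cont=0 payload=0x0A=10: acc |= 10<<14 -> acc=173338 shift=21 [end]
Varint 3: bytes[5:8] = 9A CA 0A -> value 173338 (3 byte(s))
  byte[8]=0x85 cont=1 payload=0x05=5: acc |= 5<<0 -> acc=5 shift=7
  byte[9]=0x30 cont=0 payload=0x30=48: acc |= 48<<7 -> acc=6149 shift=14 [end]
Varint 4: bytes[8:10] = 85 30 -> value 6149 (2 byte(s))
  byte[10]=0xCF cont=1 payload=0x4F=79: acc |= 79<<0 -> acc=79 shift=7
  byte[11]=0x8F cont=1 payload=0x0F=15: acc |= 15<<7 -> acc=1999 shift=14
  byte[12]=0x5A cont=0 payload=0x5A=90: acc |= 90<<14 -> acc=1476559 shift=21 [end]
Varint 5: bytes[10:13] = CF 8F 5A -> value 1476559 (3 byte(s))

Answer: 4 1 3 2 3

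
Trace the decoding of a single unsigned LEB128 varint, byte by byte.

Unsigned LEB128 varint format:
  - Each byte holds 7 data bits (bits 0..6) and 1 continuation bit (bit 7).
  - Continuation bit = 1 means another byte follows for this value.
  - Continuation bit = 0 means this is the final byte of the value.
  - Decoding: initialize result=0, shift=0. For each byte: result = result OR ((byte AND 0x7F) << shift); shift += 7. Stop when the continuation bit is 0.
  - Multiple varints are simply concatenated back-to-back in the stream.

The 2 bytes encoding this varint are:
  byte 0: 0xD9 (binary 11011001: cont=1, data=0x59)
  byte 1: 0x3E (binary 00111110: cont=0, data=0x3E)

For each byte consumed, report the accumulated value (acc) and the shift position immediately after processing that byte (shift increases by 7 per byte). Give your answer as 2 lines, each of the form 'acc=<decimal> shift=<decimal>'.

byte 0=0xD9: payload=0x59=89, contrib = 89<<0 = 89; acc -> 89, shift -> 7
byte 1=0x3E: payload=0x3E=62, contrib = 62<<7 = 7936; acc -> 8025, shift -> 14

Answer: acc=89 shift=7
acc=8025 shift=14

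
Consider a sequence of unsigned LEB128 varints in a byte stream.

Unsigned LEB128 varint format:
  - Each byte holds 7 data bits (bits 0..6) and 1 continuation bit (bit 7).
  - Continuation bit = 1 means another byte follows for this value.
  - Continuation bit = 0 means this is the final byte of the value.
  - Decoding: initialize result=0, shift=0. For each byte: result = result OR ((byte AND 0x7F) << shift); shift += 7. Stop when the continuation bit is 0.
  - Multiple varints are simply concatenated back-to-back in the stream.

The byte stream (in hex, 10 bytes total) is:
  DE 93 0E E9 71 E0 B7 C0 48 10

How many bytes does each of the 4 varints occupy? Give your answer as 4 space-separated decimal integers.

  byte[0]=0xDE cont=1 payload=0x5E=94: acc |= 94<<0 -> acc=94 shift=7
  byte[1]=0x93 cont=1 payload=0x13=19: acc |= 19<<7 -> acc=2526 shift=14
  byte[2]=0x0E cont=0 payload=0x0E=14: acc |= 14<<14 -> acc=231902 shift=21 [end]
Varint 1: bytes[0:3] = DE 93 0E -> value 231902 (3 byte(s))
  byte[3]=0xE9 cont=1 payload=0x69=105: acc |= 105<<0 -> acc=105 shift=7
  byte[4]=0x71 cont=0 payload=0x71=113: acc |= 113<<7 -> acc=14569 shift=14 [end]
Varint 2: bytes[3:5] = E9 71 -> value 14569 (2 byte(s))
  byte[5]=0xE0 cont=1 payload=0x60=96: acc |= 96<<0 -> acc=96 shift=7
  byte[6]=0xB7 cont=1 payload=0x37=55: acc |= 55<<7 -> acc=7136 shift=14
  byte[7]=0xC0 cont=1 payload=0x40=64: acc |= 64<<14 -> acc=1055712 shift=21
  byte[8]=0x48 cont=0 payload=0x48=72: acc |= 72<<21 -> acc=152050656 shift=28 [end]
Varint 3: bytes[5:9] = E0 B7 C0 48 -> value 152050656 (4 byte(s))
  byte[9]=0x10 cont=0 payload=0x10=16: acc |= 16<<0 -> acc=16 shift=7 [end]
Varint 4: bytes[9:10] = 10 -> value 16 (1 byte(s))

Answer: 3 2 4 1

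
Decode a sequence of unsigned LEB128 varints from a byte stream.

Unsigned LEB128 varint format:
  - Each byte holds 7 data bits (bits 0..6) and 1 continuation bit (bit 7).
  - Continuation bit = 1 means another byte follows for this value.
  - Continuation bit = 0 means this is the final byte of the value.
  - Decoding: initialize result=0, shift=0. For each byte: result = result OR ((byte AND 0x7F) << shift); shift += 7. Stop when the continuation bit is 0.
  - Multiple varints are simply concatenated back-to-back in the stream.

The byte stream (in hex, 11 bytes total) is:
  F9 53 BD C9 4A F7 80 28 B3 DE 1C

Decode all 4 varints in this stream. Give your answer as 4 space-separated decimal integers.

Answer: 10745 1221821 655479 470835

Derivation:
  byte[0]=0xF9 cont=1 payload=0x79=121: acc |= 121<<0 -> acc=121 shift=7
  byte[1]=0x53 cont=0 payload=0x53=83: acc |= 83<<7 -> acc=10745 shift=14 [end]
Varint 1: bytes[0:2] = F9 53 -> value 10745 (2 byte(s))
  byte[2]=0xBD cont=1 payload=0x3D=61: acc |= 61<<0 -> acc=61 shift=7
  byte[3]=0xC9 cont=1 payload=0x49=73: acc |= 73<<7 -> acc=9405 shift=14
  byte[4]=0x4A cont=0 payload=0x4A=74: acc |= 74<<14 -> acc=1221821 shift=21 [end]
Varint 2: bytes[2:5] = BD C9 4A -> value 1221821 (3 byte(s))
  byte[5]=0xF7 cont=1 payload=0x77=119: acc |= 119<<0 -> acc=119 shift=7
  byte[6]=0x80 cont=1 payload=0x00=0: acc |= 0<<7 -> acc=119 shift=14
  byte[7]=0x28 cont=0 payload=0x28=40: acc |= 40<<14 -> acc=655479 shift=21 [end]
Varint 3: bytes[5:8] = F7 80 28 -> value 655479 (3 byte(s))
  byte[8]=0xB3 cont=1 payload=0x33=51: acc |= 51<<0 -> acc=51 shift=7
  byte[9]=0xDE cont=1 payload=0x5E=94: acc |= 94<<7 -> acc=12083 shift=14
  byte[10]=0x1C cont=0 payload=0x1C=28: acc |= 28<<14 -> acc=470835 shift=21 [end]
Varint 4: bytes[8:11] = B3 DE 1C -> value 470835 (3 byte(s))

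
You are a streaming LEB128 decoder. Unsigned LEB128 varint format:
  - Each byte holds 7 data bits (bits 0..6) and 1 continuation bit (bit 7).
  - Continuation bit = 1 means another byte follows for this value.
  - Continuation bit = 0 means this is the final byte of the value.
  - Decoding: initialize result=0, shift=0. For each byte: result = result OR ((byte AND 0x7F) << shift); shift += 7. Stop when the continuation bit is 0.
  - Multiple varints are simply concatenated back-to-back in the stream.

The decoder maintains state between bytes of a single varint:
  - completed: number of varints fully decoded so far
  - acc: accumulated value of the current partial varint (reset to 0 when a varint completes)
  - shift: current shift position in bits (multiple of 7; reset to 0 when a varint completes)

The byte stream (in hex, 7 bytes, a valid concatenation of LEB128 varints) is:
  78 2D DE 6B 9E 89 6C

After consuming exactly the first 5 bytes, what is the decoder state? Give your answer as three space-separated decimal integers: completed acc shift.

Answer: 3 30 7

Derivation:
byte[0]=0x78 cont=0 payload=0x78: varint #1 complete (value=120); reset -> completed=1 acc=0 shift=0
byte[1]=0x2D cont=0 payload=0x2D: varint #2 complete (value=45); reset -> completed=2 acc=0 shift=0
byte[2]=0xDE cont=1 payload=0x5E: acc |= 94<<0 -> completed=2 acc=94 shift=7
byte[3]=0x6B cont=0 payload=0x6B: varint #3 complete (value=13790); reset -> completed=3 acc=0 shift=0
byte[4]=0x9E cont=1 payload=0x1E: acc |= 30<<0 -> completed=3 acc=30 shift=7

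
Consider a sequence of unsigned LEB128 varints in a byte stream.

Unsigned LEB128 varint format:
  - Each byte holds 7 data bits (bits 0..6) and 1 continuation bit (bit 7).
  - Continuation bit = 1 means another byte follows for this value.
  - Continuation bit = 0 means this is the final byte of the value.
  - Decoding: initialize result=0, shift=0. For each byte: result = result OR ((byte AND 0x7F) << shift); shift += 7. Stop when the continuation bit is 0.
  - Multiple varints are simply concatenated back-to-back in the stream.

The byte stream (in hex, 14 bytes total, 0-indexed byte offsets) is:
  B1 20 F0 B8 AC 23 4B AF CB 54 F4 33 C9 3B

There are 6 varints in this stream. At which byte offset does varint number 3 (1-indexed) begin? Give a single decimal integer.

  byte[0]=0xB1 cont=1 payload=0x31=49: acc |= 49<<0 -> acc=49 shift=7
  byte[1]=0x20 cont=0 payload=0x20=32: acc |= 32<<7 -> acc=4145 shift=14 [end]
Varint 1: bytes[0:2] = B1 20 -> value 4145 (2 byte(s))
  byte[2]=0xF0 cont=1 payload=0x70=112: acc |= 112<<0 -> acc=112 shift=7
  byte[3]=0xB8 cont=1 payload=0x38=56: acc |= 56<<7 -> acc=7280 shift=14
  byte[4]=0xAC cont=1 payload=0x2C=44: acc |= 44<<14 -> acc=728176 shift=21
  byte[5]=0x23 cont=0 payload=0x23=35: acc |= 35<<21 -> acc=74128496 shift=28 [end]
Varint 2: bytes[2:6] = F0 B8 AC 23 -> value 74128496 (4 byte(s))
  byte[6]=0x4B cont=0 payload=0x4B=75: acc |= 75<<0 -> acc=75 shift=7 [end]
Varint 3: bytes[6:7] = 4B -> value 75 (1 byte(s))
  byte[7]=0xAF cont=1 payload=0x2F=47: acc |= 47<<0 -> acc=47 shift=7
  byte[8]=0xCB cont=1 payload=0x4B=75: acc |= 75<<7 -> acc=9647 shift=14
  byte[9]=0x54 cont=0 payload=0x54=84: acc |= 84<<14 -> acc=1385903 shift=21 [end]
Varint 4: bytes[7:10] = AF CB 54 -> value 1385903 (3 byte(s))
  byte[10]=0xF4 cont=1 payload=0x74=116: acc |= 116<<0 -> acc=116 shift=7
  byte[11]=0x33 cont=0 payload=0x33=51: acc |= 51<<7 -> acc=6644 shift=14 [end]
Varint 5: bytes[10:12] = F4 33 -> value 6644 (2 byte(s))
  byte[12]=0xC9 cont=1 payload=0x49=73: acc |= 73<<0 -> acc=73 shift=7
  byte[13]=0x3B cont=0 payload=0x3B=59: acc |= 59<<7 -> acc=7625 shift=14 [end]
Varint 6: bytes[12:14] = C9 3B -> value 7625 (2 byte(s))

Answer: 6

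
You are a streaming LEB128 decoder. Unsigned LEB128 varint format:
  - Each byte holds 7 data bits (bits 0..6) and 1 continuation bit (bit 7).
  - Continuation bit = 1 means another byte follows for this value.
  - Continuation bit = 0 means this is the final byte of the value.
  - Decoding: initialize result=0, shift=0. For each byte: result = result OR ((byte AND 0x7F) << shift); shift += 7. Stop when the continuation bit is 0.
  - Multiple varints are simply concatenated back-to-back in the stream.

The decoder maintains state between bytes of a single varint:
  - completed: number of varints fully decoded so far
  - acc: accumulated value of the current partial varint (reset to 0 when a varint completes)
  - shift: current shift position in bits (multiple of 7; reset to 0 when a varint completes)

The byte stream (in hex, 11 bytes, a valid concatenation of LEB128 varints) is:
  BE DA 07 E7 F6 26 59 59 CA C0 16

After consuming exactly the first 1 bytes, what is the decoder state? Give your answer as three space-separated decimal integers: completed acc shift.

Answer: 0 62 7

Derivation:
byte[0]=0xBE cont=1 payload=0x3E: acc |= 62<<0 -> completed=0 acc=62 shift=7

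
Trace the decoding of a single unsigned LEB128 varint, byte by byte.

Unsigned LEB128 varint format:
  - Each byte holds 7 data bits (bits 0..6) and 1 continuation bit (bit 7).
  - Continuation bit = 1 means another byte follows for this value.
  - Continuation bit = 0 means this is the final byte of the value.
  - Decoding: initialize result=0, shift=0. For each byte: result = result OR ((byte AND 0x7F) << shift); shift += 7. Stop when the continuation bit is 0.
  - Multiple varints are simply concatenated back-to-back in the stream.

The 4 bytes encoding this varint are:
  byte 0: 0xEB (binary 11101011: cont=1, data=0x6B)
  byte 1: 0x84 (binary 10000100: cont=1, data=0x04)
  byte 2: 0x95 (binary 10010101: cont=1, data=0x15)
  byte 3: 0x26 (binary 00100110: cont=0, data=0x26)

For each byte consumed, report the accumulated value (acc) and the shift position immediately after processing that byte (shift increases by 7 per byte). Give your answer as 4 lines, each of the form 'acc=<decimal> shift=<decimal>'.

Answer: acc=107 shift=7
acc=619 shift=14
acc=344683 shift=21
acc=80036459 shift=28

Derivation:
byte 0=0xEB: payload=0x6B=107, contrib = 107<<0 = 107; acc -> 107, shift -> 7
byte 1=0x84: payload=0x04=4, contrib = 4<<7 = 512; acc -> 619, shift -> 14
byte 2=0x95: payload=0x15=21, contrib = 21<<14 = 344064; acc -> 344683, shift -> 21
byte 3=0x26: payload=0x26=38, contrib = 38<<21 = 79691776; acc -> 80036459, shift -> 28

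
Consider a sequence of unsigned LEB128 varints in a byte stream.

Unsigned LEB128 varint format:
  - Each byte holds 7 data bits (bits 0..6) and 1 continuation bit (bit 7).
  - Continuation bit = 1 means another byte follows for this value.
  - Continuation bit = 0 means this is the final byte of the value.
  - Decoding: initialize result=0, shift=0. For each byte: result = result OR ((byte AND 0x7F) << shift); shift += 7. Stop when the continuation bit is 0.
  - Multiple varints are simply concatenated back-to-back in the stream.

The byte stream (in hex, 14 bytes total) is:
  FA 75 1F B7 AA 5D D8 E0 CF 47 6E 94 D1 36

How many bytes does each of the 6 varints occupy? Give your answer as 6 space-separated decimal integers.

Answer: 2 1 3 4 1 3

Derivation:
  byte[0]=0xFA cont=1 payload=0x7A=122: acc |= 122<<0 -> acc=122 shift=7
  byte[1]=0x75 cont=0 payload=0x75=117: acc |= 117<<7 -> acc=15098 shift=14 [end]
Varint 1: bytes[0:2] = FA 75 -> value 15098 (2 byte(s))
  byte[2]=0x1F cont=0 payload=0x1F=31: acc |= 31<<0 -> acc=31 shift=7 [end]
Varint 2: bytes[2:3] = 1F -> value 31 (1 byte(s))
  byte[3]=0xB7 cont=1 payload=0x37=55: acc |= 55<<0 -> acc=55 shift=7
  byte[4]=0xAA cont=1 payload=0x2A=42: acc |= 42<<7 -> acc=5431 shift=14
  byte[5]=0x5D cont=0 payload=0x5D=93: acc |= 93<<14 -> acc=1529143 shift=21 [end]
Varint 3: bytes[3:6] = B7 AA 5D -> value 1529143 (3 byte(s))
  byte[6]=0xD8 cont=1 payload=0x58=88: acc |= 88<<0 -> acc=88 shift=7
  byte[7]=0xE0 cont=1 payload=0x60=96: acc |= 96<<7 -> acc=12376 shift=14
  byte[8]=0xCF cont=1 payload=0x4F=79: acc |= 79<<14 -> acc=1306712 shift=21
  byte[9]=0x47 cont=0 payload=0x47=71: acc |= 71<<21 -> acc=150204504 shift=28 [end]
Varint 4: bytes[6:10] = D8 E0 CF 47 -> value 150204504 (4 byte(s))
  byte[10]=0x6E cont=0 payload=0x6E=110: acc |= 110<<0 -> acc=110 shift=7 [end]
Varint 5: bytes[10:11] = 6E -> value 110 (1 byte(s))
  byte[11]=0x94 cont=1 payload=0x14=20: acc |= 20<<0 -> acc=20 shift=7
  byte[12]=0xD1 cont=1 payload=0x51=81: acc |= 81<<7 -> acc=10388 shift=14
  byte[13]=0x36 cont=0 payload=0x36=54: acc |= 54<<14 -> acc=895124 shift=21 [end]
Varint 6: bytes[11:14] = 94 D1 36 -> value 895124 (3 byte(s))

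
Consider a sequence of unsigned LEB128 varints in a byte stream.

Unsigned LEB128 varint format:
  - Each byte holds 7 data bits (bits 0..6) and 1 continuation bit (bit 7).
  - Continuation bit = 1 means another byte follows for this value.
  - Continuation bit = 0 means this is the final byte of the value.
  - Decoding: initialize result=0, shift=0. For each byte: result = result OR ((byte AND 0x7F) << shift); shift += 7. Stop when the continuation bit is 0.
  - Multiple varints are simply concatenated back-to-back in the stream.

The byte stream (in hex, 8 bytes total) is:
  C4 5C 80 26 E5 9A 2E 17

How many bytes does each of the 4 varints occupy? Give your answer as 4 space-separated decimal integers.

Answer: 2 2 3 1

Derivation:
  byte[0]=0xC4 cont=1 payload=0x44=68: acc |= 68<<0 -> acc=68 shift=7
  byte[1]=0x5C cont=0 payload=0x5C=92: acc |= 92<<7 -> acc=11844 shift=14 [end]
Varint 1: bytes[0:2] = C4 5C -> value 11844 (2 byte(s))
  byte[2]=0x80 cont=1 payload=0x00=0: acc |= 0<<0 -> acc=0 shift=7
  byte[3]=0x26 cont=0 payload=0x26=38: acc |= 38<<7 -> acc=4864 shift=14 [end]
Varint 2: bytes[2:4] = 80 26 -> value 4864 (2 byte(s))
  byte[4]=0xE5 cont=1 payload=0x65=101: acc |= 101<<0 -> acc=101 shift=7
  byte[5]=0x9A cont=1 payload=0x1A=26: acc |= 26<<7 -> acc=3429 shift=14
  byte[6]=0x2E cont=0 payload=0x2E=46: acc |= 46<<14 -> acc=757093 shift=21 [end]
Varint 3: bytes[4:7] = E5 9A 2E -> value 757093 (3 byte(s))
  byte[7]=0x17 cont=0 payload=0x17=23: acc |= 23<<0 -> acc=23 shift=7 [end]
Varint 4: bytes[7:8] = 17 -> value 23 (1 byte(s))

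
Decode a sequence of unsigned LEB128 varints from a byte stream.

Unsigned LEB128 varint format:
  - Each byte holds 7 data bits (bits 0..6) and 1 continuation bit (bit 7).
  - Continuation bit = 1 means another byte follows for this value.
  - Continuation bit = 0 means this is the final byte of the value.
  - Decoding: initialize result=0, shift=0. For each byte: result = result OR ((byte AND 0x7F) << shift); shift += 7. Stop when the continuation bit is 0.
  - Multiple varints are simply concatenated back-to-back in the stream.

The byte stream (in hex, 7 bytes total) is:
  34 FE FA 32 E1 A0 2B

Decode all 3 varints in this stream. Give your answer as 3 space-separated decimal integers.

Answer: 52 834942 708705

Derivation:
  byte[0]=0x34 cont=0 payload=0x34=52: acc |= 52<<0 -> acc=52 shift=7 [end]
Varint 1: bytes[0:1] = 34 -> value 52 (1 byte(s))
  byte[1]=0xFE cont=1 payload=0x7E=126: acc |= 126<<0 -> acc=126 shift=7
  byte[2]=0xFA cont=1 payload=0x7A=122: acc |= 122<<7 -> acc=15742 shift=14
  byte[3]=0x32 cont=0 payload=0x32=50: acc |= 50<<14 -> acc=834942 shift=21 [end]
Varint 2: bytes[1:4] = FE FA 32 -> value 834942 (3 byte(s))
  byte[4]=0xE1 cont=1 payload=0x61=97: acc |= 97<<0 -> acc=97 shift=7
  byte[5]=0xA0 cont=1 payload=0x20=32: acc |= 32<<7 -> acc=4193 shift=14
  byte[6]=0x2B cont=0 payload=0x2B=43: acc |= 43<<14 -> acc=708705 shift=21 [end]
Varint 3: bytes[4:7] = E1 A0 2B -> value 708705 (3 byte(s))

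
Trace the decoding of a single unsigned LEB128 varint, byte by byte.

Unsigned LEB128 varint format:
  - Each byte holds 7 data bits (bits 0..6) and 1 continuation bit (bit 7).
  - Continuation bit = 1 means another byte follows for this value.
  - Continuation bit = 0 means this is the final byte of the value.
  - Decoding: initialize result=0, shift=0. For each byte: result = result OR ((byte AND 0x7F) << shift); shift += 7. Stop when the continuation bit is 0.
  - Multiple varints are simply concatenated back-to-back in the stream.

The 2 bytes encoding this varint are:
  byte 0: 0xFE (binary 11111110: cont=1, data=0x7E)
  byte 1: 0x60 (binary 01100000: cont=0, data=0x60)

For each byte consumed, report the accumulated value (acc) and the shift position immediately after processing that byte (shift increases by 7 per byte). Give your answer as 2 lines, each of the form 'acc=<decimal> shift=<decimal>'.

byte 0=0xFE: payload=0x7E=126, contrib = 126<<0 = 126; acc -> 126, shift -> 7
byte 1=0x60: payload=0x60=96, contrib = 96<<7 = 12288; acc -> 12414, shift -> 14

Answer: acc=126 shift=7
acc=12414 shift=14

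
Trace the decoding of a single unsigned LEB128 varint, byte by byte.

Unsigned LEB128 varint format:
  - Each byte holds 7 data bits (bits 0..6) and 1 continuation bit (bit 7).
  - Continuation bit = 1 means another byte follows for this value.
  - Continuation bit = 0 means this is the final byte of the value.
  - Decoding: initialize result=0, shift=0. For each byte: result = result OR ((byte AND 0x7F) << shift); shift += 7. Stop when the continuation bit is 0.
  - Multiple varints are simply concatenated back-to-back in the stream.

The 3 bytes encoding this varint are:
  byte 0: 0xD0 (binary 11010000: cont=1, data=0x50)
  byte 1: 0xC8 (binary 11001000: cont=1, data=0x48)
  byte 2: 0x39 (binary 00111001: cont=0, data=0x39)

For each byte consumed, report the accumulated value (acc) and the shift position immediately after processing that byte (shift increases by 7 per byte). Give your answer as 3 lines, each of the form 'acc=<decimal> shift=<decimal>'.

Answer: acc=80 shift=7
acc=9296 shift=14
acc=943184 shift=21

Derivation:
byte 0=0xD0: payload=0x50=80, contrib = 80<<0 = 80; acc -> 80, shift -> 7
byte 1=0xC8: payload=0x48=72, contrib = 72<<7 = 9216; acc -> 9296, shift -> 14
byte 2=0x39: payload=0x39=57, contrib = 57<<14 = 933888; acc -> 943184, shift -> 21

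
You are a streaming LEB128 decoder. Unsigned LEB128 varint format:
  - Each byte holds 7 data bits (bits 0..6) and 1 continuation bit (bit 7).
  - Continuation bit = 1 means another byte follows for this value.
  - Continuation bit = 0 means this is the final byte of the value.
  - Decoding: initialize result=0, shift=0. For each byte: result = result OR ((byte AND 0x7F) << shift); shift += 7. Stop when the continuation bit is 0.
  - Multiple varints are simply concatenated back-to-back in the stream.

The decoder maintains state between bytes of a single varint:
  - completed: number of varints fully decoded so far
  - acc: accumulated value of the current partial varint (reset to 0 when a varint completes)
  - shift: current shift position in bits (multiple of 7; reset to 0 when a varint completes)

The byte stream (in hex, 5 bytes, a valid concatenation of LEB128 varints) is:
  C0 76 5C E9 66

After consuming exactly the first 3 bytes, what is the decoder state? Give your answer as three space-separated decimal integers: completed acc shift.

byte[0]=0xC0 cont=1 payload=0x40: acc |= 64<<0 -> completed=0 acc=64 shift=7
byte[1]=0x76 cont=0 payload=0x76: varint #1 complete (value=15168); reset -> completed=1 acc=0 shift=0
byte[2]=0x5C cont=0 payload=0x5C: varint #2 complete (value=92); reset -> completed=2 acc=0 shift=0

Answer: 2 0 0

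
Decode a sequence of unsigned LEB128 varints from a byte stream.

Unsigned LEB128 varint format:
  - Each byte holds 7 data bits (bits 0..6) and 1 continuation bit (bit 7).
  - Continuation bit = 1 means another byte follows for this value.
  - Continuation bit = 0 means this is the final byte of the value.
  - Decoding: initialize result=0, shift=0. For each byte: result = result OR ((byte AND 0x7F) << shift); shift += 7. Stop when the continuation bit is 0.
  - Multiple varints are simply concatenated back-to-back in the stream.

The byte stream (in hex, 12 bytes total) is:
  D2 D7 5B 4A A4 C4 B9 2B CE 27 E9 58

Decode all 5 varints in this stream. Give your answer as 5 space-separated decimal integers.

  byte[0]=0xD2 cont=1 payload=0x52=82: acc |= 82<<0 -> acc=82 shift=7
  byte[1]=0xD7 cont=1 payload=0x57=87: acc |= 87<<7 -> acc=11218 shift=14
  byte[2]=0x5B cont=0 payload=0x5B=91: acc |= 91<<14 -> acc=1502162 shift=21 [end]
Varint 1: bytes[0:3] = D2 D7 5B -> value 1502162 (3 byte(s))
  byte[3]=0x4A cont=0 payload=0x4A=74: acc |= 74<<0 -> acc=74 shift=7 [end]
Varint 2: bytes[3:4] = 4A -> value 74 (1 byte(s))
  byte[4]=0xA4 cont=1 payload=0x24=36: acc |= 36<<0 -> acc=36 shift=7
  byte[5]=0xC4 cont=1 payload=0x44=68: acc |= 68<<7 -> acc=8740 shift=14
  byte[6]=0xB9 cont=1 payload=0x39=57: acc |= 57<<14 -> acc=942628 shift=21
  byte[7]=0x2B cont=0 payload=0x2B=43: acc |= 43<<21 -> acc=91120164 shift=28 [end]
Varint 3: bytes[4:8] = A4 C4 B9 2B -> value 91120164 (4 byte(s))
  byte[8]=0xCE cont=1 payload=0x4E=78: acc |= 78<<0 -> acc=78 shift=7
  byte[9]=0x27 cont=0 payload=0x27=39: acc |= 39<<7 -> acc=5070 shift=14 [end]
Varint 4: bytes[8:10] = CE 27 -> value 5070 (2 byte(s))
  byte[10]=0xE9 cont=1 payload=0x69=105: acc |= 105<<0 -> acc=105 shift=7
  byte[11]=0x58 cont=0 payload=0x58=88: acc |= 88<<7 -> acc=11369 shift=14 [end]
Varint 5: bytes[10:12] = E9 58 -> value 11369 (2 byte(s))

Answer: 1502162 74 91120164 5070 11369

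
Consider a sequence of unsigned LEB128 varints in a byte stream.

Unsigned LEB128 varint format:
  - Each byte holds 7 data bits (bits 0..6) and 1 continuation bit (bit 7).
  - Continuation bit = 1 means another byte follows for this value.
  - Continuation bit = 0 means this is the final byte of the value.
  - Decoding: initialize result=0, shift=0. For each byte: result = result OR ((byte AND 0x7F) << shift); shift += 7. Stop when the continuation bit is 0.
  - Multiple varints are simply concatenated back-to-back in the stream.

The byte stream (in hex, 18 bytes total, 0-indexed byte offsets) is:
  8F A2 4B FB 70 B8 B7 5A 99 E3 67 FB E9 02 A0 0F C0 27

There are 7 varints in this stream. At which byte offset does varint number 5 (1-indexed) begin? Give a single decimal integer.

  byte[0]=0x8F cont=1 payload=0x0F=15: acc |= 15<<0 -> acc=15 shift=7
  byte[1]=0xA2 cont=1 payload=0x22=34: acc |= 34<<7 -> acc=4367 shift=14
  byte[2]=0x4B cont=0 payload=0x4B=75: acc |= 75<<14 -> acc=1233167 shift=21 [end]
Varint 1: bytes[0:3] = 8F A2 4B -> value 1233167 (3 byte(s))
  byte[3]=0xFB cont=1 payload=0x7B=123: acc |= 123<<0 -> acc=123 shift=7
  byte[4]=0x70 cont=0 payload=0x70=112: acc |= 112<<7 -> acc=14459 shift=14 [end]
Varint 2: bytes[3:5] = FB 70 -> value 14459 (2 byte(s))
  byte[5]=0xB8 cont=1 payload=0x38=56: acc |= 56<<0 -> acc=56 shift=7
  byte[6]=0xB7 cont=1 payload=0x37=55: acc |= 55<<7 -> acc=7096 shift=14
  byte[7]=0x5A cont=0 payload=0x5A=90: acc |= 90<<14 -> acc=1481656 shift=21 [end]
Varint 3: bytes[5:8] = B8 B7 5A -> value 1481656 (3 byte(s))
  byte[8]=0x99 cont=1 payload=0x19=25: acc |= 25<<0 -> acc=25 shift=7
  byte[9]=0xE3 cont=1 payload=0x63=99: acc |= 99<<7 -> acc=12697 shift=14
  byte[10]=0x67 cont=0 payload=0x67=103: acc |= 103<<14 -> acc=1700249 shift=21 [end]
Varint 4: bytes[8:11] = 99 E3 67 -> value 1700249 (3 byte(s))
  byte[11]=0xFB cont=1 payload=0x7B=123: acc |= 123<<0 -> acc=123 shift=7
  byte[12]=0xE9 cont=1 payload=0x69=105: acc |= 105<<7 -> acc=13563 shift=14
  byte[13]=0x02 cont=0 payload=0x02=2: acc |= 2<<14 -> acc=46331 shift=21 [end]
Varint 5: bytes[11:14] = FB E9 02 -> value 46331 (3 byte(s))
  byte[14]=0xA0 cont=1 payload=0x20=32: acc |= 32<<0 -> acc=32 shift=7
  byte[15]=0x0F cont=0 payload=0x0F=15: acc |= 15<<7 -> acc=1952 shift=14 [end]
Varint 6: bytes[14:16] = A0 0F -> value 1952 (2 byte(s))
  byte[16]=0xC0 cont=1 payload=0x40=64: acc |= 64<<0 -> acc=64 shift=7
  byte[17]=0x27 cont=0 payload=0x27=39: acc |= 39<<7 -> acc=5056 shift=14 [end]
Varint 7: bytes[16:18] = C0 27 -> value 5056 (2 byte(s))

Answer: 11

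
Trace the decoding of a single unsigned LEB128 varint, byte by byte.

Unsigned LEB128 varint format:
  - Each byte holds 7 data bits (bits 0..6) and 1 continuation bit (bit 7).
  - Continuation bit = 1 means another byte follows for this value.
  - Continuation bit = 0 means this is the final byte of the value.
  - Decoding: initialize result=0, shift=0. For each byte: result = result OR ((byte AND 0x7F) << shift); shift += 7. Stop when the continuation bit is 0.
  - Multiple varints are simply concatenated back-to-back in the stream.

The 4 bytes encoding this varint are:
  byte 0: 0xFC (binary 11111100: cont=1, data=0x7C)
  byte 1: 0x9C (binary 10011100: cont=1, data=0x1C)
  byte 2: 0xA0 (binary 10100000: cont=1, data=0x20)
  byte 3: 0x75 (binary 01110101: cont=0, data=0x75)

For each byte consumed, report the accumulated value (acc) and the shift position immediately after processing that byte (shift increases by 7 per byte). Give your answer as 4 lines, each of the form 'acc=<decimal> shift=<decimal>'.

byte 0=0xFC: payload=0x7C=124, contrib = 124<<0 = 124; acc -> 124, shift -> 7
byte 1=0x9C: payload=0x1C=28, contrib = 28<<7 = 3584; acc -> 3708, shift -> 14
byte 2=0xA0: payload=0x20=32, contrib = 32<<14 = 524288; acc -> 527996, shift -> 21
byte 3=0x75: payload=0x75=117, contrib = 117<<21 = 245366784; acc -> 245894780, shift -> 28

Answer: acc=124 shift=7
acc=3708 shift=14
acc=527996 shift=21
acc=245894780 shift=28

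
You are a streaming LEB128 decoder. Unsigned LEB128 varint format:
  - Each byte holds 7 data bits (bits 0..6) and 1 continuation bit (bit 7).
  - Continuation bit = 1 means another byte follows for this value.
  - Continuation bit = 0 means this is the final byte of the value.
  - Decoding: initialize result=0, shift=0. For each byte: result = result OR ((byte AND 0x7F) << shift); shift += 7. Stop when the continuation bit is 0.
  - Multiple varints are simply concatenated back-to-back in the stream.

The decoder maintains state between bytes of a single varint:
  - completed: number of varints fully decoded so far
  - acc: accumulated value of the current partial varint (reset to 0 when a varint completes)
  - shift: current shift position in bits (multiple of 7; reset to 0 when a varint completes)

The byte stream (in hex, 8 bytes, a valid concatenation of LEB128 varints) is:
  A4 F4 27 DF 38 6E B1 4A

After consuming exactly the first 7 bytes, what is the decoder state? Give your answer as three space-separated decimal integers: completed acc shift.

byte[0]=0xA4 cont=1 payload=0x24: acc |= 36<<0 -> completed=0 acc=36 shift=7
byte[1]=0xF4 cont=1 payload=0x74: acc |= 116<<7 -> completed=0 acc=14884 shift=14
byte[2]=0x27 cont=0 payload=0x27: varint #1 complete (value=653860); reset -> completed=1 acc=0 shift=0
byte[3]=0xDF cont=1 payload=0x5F: acc |= 95<<0 -> completed=1 acc=95 shift=7
byte[4]=0x38 cont=0 payload=0x38: varint #2 complete (value=7263); reset -> completed=2 acc=0 shift=0
byte[5]=0x6E cont=0 payload=0x6E: varint #3 complete (value=110); reset -> completed=3 acc=0 shift=0
byte[6]=0xB1 cont=1 payload=0x31: acc |= 49<<0 -> completed=3 acc=49 shift=7

Answer: 3 49 7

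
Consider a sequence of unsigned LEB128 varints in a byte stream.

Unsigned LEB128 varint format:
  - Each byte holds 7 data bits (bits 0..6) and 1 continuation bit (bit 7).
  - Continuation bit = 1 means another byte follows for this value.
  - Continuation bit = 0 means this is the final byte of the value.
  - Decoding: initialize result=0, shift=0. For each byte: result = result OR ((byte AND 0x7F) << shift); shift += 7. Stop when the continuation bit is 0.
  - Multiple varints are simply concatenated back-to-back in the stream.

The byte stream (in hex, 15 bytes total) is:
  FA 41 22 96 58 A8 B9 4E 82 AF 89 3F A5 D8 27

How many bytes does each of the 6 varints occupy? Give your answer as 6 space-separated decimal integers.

  byte[0]=0xFA cont=1 payload=0x7A=122: acc |= 122<<0 -> acc=122 shift=7
  byte[1]=0x41 cont=0 payload=0x41=65: acc |= 65<<7 -> acc=8442 shift=14 [end]
Varint 1: bytes[0:2] = FA 41 -> value 8442 (2 byte(s))
  byte[2]=0x22 cont=0 payload=0x22=34: acc |= 34<<0 -> acc=34 shift=7 [end]
Varint 2: bytes[2:3] = 22 -> value 34 (1 byte(s))
  byte[3]=0x96 cont=1 payload=0x16=22: acc |= 22<<0 -> acc=22 shift=7
  byte[4]=0x58 cont=0 payload=0x58=88: acc |= 88<<7 -> acc=11286 shift=14 [end]
Varint 3: bytes[3:5] = 96 58 -> value 11286 (2 byte(s))
  byte[5]=0xA8 cont=1 payload=0x28=40: acc |= 40<<0 -> acc=40 shift=7
  byte[6]=0xB9 cont=1 payload=0x39=57: acc |= 57<<7 -> acc=7336 shift=14
  byte[7]=0x4E cont=0 payload=0x4E=78: acc |= 78<<14 -> acc=1285288 shift=21 [end]
Varint 4: bytes[5:8] = A8 B9 4E -> value 1285288 (3 byte(s))
  byte[8]=0x82 cont=1 payload=0x02=2: acc |= 2<<0 -> acc=2 shift=7
  byte[9]=0xAF cont=1 payload=0x2F=47: acc |= 47<<7 -> acc=6018 shift=14
  byte[10]=0x89 cont=1 payload=0x09=9: acc |= 9<<14 -> acc=153474 shift=21
  byte[11]=0x3F cont=0 payload=0x3F=63: acc |= 63<<21 -> acc=132274050 shift=28 [end]
Varint 5: bytes[8:12] = 82 AF 89 3F -> value 132274050 (4 byte(s))
  byte[12]=0xA5 cont=1 payload=0x25=37: acc |= 37<<0 -> acc=37 shift=7
  byte[13]=0xD8 cont=1 payload=0x58=88: acc |= 88<<7 -> acc=11301 shift=14
  byte[14]=0x27 cont=0 payload=0x27=39: acc |= 39<<14 -> acc=650277 shift=21 [end]
Varint 6: bytes[12:15] = A5 D8 27 -> value 650277 (3 byte(s))

Answer: 2 1 2 3 4 3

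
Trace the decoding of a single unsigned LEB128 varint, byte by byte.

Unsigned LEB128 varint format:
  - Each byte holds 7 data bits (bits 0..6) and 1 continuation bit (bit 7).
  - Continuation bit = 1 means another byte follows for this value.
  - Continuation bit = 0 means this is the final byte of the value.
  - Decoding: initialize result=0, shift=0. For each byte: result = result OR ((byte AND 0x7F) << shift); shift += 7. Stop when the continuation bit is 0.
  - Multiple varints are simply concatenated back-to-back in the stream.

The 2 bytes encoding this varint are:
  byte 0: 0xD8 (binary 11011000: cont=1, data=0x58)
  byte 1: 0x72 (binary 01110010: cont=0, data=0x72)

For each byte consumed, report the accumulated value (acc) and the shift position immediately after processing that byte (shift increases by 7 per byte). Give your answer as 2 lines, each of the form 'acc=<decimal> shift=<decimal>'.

Answer: acc=88 shift=7
acc=14680 shift=14

Derivation:
byte 0=0xD8: payload=0x58=88, contrib = 88<<0 = 88; acc -> 88, shift -> 7
byte 1=0x72: payload=0x72=114, contrib = 114<<7 = 14592; acc -> 14680, shift -> 14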